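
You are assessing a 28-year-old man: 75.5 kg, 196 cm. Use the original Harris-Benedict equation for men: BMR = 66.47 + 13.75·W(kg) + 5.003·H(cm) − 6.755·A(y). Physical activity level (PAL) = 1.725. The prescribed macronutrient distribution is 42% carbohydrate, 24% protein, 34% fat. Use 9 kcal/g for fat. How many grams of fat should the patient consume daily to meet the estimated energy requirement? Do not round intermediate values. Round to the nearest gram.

124 g/day

Harris-Benedict: BMR = 66.47 + 13.75(75.5) + 5.003(196) − 6.755(28) = 1896.043 kcal/day.
TEE = 1896.043 × 1.725 = 3270.6742 kcal/day.
Fat energy = 34% × 3270.6742 = 1112.0292 kcal.
Fat = 1112.0292 ÷ 9 kcal/g = 123.5588 g.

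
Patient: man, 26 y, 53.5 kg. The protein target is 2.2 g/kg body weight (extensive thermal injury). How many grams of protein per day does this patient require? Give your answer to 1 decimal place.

Protein = 2.2 g/kg × 53.5 kg = 117.7 g/day.

117.7 g/day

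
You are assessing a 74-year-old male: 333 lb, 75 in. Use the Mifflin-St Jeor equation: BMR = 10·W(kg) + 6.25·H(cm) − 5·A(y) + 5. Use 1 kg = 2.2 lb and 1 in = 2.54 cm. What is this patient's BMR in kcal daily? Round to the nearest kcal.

Convert to metric: weight = 333 ÷ 2.2 = 151.3636 kg; height = 75 × 2.54 = 190.5 cm.
Mifflin-St Jeor (male): BMR = 10(151.3636) + 6.25(190.5) − 5(74) + 5 = 1513.6364 + 1190.625 − 370 + 5 = 2339.2614 kcal/day.

2339 kcal daily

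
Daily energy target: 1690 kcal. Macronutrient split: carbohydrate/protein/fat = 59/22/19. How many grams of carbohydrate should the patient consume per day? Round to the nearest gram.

249 g/day

Carbohydrate energy = 59% × 1690 = 997.1 kcal.
At 4 kcal/g: 997.1 ÷ 4 = 249.275 g.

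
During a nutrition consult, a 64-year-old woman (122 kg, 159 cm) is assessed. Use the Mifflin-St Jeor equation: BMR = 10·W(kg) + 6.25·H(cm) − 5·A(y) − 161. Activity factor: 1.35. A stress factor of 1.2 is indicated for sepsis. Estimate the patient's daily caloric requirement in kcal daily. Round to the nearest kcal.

2807 kcal daily

Mifflin-St Jeor (female): BMR = 10(122) + 6.25(159) − 5(64) − 161 = 1220 + 993.75 − 320 − 161 = 1732.75 kcal/day.
TEE = BMR × activity factor = 1732.75 × 1.35 = 2339.2125 kcal/day.
Apply stress factor: 2339.2125 × 1.2 = 2807.055 kcal/day.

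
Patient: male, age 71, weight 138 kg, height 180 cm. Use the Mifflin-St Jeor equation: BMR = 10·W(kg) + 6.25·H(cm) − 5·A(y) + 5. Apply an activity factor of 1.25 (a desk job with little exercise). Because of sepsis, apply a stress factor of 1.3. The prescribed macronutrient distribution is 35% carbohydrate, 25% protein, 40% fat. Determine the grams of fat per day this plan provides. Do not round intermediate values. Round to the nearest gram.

156 g/day

Mifflin-St Jeor (male): BMR = 10(138) + 6.25(180) − 5(71) + 5 = 1380 + 1125 − 355 + 5 = 2155 kcal/day.
TEE = 2155 × 1.25 = 2693.75 kcal/day.
With stress factor 1.3: 2693.75 × 1.3 = 3501.875 kcal/day.
Fat energy = 40% × 3501.875 = 1400.75 kcal.
Fat = 1400.75 ÷ 9 kcal/g = 155.6389 g.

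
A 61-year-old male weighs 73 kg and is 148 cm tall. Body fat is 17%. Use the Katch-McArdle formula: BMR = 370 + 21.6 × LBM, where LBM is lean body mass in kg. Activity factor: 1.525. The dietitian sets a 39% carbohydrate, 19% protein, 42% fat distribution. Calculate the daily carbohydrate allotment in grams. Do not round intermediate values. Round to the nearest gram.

LBM = 73 × (1 − 0.17) = 60.59 kg. Katch-McArdle: BMR = 370 + 21.6 × 60.59 = 1678.744 kcal/day.
TEE = 1678.744 × 1.525 = 2560.0846 kcal/day.
Carbohydrate energy = 39% × 2560.0846 = 998.433 kcal.
Carbohydrate = 998.433 ÷ 4 kcal/g = 249.6082 g.

250 g/day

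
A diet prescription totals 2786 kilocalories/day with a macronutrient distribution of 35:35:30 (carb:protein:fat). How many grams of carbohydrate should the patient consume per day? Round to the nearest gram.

Carbohydrate energy = 35% × 2786 = 975.1 kcal.
At 4 kcal/g: 975.1 ÷ 4 = 243.775 g.

244 g/day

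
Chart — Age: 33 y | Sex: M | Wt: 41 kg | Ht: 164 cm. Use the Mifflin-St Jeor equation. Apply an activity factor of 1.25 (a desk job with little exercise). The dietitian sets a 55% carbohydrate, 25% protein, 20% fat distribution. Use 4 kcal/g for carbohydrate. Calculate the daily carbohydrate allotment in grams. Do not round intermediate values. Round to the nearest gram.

219 g/day

Mifflin-St Jeor (male): BMR = 10(41) + 6.25(164) − 5(33) + 5 = 410 + 1025 − 165 + 5 = 1275 kcal/day.
TEE = 1275 × 1.25 = 1593.75 kcal/day.
Carbohydrate energy = 55% × 1593.75 = 876.5625 kcal.
Carbohydrate = 876.5625 ÷ 4 kcal/g = 219.1406 g.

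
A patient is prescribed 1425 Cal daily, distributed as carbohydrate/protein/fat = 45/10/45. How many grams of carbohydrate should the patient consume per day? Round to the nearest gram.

Carbohydrate energy = 45% × 1425 = 641.25 kcal.
At 4 kcal/g: 641.25 ÷ 4 = 160.3125 g.

160 g/day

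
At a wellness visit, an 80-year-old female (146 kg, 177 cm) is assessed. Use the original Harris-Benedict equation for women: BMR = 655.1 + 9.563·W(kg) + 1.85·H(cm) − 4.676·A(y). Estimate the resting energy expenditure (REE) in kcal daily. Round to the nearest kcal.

2005 kcal daily

Harris-Benedict: BMR = 655.1 + 9.563(146) + 1.85(177) − 4.676(80) = 2004.668 kcal/day.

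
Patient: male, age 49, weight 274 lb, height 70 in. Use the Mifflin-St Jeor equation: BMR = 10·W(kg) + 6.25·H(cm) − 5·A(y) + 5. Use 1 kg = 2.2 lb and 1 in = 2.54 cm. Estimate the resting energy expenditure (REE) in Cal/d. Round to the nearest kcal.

Convert to metric: weight = 274 ÷ 2.2 = 124.5455 kg; height = 70 × 2.54 = 177.8 cm.
Mifflin-St Jeor (male): BMR = 10(124.5455) + 6.25(177.8) − 5(49) + 5 = 1245.4545 + 1111.25 − 245 + 5 = 2116.7045 kcal/day.

2117 Cal/d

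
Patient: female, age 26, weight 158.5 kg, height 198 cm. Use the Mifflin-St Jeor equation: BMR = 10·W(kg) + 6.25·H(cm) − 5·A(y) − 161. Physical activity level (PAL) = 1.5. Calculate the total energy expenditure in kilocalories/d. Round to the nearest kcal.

3797 kilocalories/d

Mifflin-St Jeor (female): BMR = 10(158.5) + 6.25(198) − 5(26) − 161 = 1585 + 1237.5 − 130 − 161 = 2531.5 kcal/day.
TEE = BMR × activity factor = 2531.5 × 1.5 = 3797.25 kcal/day.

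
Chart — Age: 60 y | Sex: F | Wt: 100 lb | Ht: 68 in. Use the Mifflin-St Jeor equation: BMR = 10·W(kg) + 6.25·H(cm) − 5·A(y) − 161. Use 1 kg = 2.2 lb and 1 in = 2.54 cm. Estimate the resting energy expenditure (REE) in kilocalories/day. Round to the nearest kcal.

1073 kilocalories/day

Convert to metric: weight = 100 ÷ 2.2 = 45.4545 kg; height = 68 × 2.54 = 172.72 cm.
Mifflin-St Jeor (female): BMR = 10(45.4545) + 6.25(172.72) − 5(60) − 161 = 454.5455 + 1079.5 − 300 − 161 = 1073.0455 kcal/day.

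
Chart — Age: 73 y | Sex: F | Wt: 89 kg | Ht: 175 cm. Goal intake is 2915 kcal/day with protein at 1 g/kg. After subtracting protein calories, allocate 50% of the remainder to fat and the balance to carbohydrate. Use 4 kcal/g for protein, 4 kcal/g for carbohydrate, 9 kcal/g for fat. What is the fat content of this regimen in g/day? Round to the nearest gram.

142 g/day

Protein = 1 × 89 = 89 g → 89 × 4 = 356 kcal.
Non-protein calories = 2915 − 356 = 2559 kcal.
Fat: 50% × 2559 = 1279.5 kcal; carbohydrate: 1279.5 kcal.
Fat: 1279.5 kcal ÷ 9 kcal/g = 142.1667 g.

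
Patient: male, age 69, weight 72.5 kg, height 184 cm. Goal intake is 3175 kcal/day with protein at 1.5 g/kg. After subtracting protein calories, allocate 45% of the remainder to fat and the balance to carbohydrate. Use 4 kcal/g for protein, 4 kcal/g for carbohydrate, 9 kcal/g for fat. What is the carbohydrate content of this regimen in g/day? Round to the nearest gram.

Protein = 1.5 × 72.5 = 108.75 g → 108.75 × 4 = 435 kcal.
Non-protein calories = 3175 − 435 = 2740 kcal.
Fat: 45% × 2740 = 1233 kcal; carbohydrate: 1507 kcal.
Carbohydrate: 1507 kcal ÷ 4 kcal/g = 376.75 g.

377 g/day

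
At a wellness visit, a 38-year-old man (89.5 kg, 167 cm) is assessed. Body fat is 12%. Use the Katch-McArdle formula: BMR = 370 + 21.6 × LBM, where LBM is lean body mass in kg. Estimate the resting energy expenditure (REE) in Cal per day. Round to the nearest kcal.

2071 Cal per day

LBM = 89.5 × (1 − 0.12) = 78.76 kg. Katch-McArdle: BMR = 370 + 21.6 × 78.76 = 2071.216 kcal/day.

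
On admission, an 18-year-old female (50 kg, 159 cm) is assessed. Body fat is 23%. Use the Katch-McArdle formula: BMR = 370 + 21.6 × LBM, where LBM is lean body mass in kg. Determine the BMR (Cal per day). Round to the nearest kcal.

1202 Cal per day

LBM = 50 × (1 − 0.23) = 38.5 kg. Katch-McArdle: BMR = 370 + 21.6 × 38.5 = 1201.6 kcal/day.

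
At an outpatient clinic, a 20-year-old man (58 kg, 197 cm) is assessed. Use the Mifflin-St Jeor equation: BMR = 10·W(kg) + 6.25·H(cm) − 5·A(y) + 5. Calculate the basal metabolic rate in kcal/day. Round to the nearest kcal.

Mifflin-St Jeor (male): BMR = 10(58) + 6.25(197) − 5(20) + 5 = 580 + 1231.25 − 100 + 5 = 1716.25 kcal/day.

1716 kcal/day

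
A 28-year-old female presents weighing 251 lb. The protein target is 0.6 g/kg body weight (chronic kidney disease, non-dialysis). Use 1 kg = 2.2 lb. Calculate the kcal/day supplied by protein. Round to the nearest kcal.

Weight in kg = 251 ÷ 2.2 = 114.0909 kg.
Protein = 0.6 g/kg × 114.0909 kg = 68.4545 g/day.
Protein energy = 68.4545 g × 4 kcal/g = 273.8182 kcal/day.

274 kcal/day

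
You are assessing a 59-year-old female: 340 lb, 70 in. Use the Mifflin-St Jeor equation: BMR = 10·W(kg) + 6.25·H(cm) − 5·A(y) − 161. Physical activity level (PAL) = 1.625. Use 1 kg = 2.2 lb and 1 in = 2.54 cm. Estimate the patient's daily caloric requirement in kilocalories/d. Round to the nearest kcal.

3576 kilocalories/d

Convert to metric: weight = 340 ÷ 2.2 = 154.5455 kg; height = 70 × 2.54 = 177.8 cm.
Mifflin-St Jeor (female): BMR = 10(154.5455) + 6.25(177.8) − 5(59) − 161 = 1545.4545 + 1111.25 − 295 − 161 = 2200.7045 kcal/day.
TEE = BMR × activity factor = 2200.7045 × 1.625 = 3576.1449 kcal/day.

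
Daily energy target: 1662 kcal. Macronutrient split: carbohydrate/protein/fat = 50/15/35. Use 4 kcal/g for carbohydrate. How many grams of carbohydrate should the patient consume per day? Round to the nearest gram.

Carbohydrate energy = 50% × 1662 = 831 kcal.
At 4 kcal/g: 831 ÷ 4 = 207.75 g.

208 g/day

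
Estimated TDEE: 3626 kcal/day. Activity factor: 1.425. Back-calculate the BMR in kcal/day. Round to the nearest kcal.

BMR = TEE ÷ activity factor = 3626 ÷ 1.425 = 2544.5614 kcal/day.

2545 kcal/day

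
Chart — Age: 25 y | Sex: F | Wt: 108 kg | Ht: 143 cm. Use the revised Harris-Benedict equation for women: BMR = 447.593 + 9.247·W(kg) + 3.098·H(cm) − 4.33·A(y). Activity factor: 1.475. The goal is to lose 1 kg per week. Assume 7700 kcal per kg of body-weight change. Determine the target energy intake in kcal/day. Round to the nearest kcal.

1527 kcal/day

Harris-Benedict: BMR = 447.593 + 9.247(108) + 3.098(143) − 4.33(25) = 1781.033 kcal/day.
TEE = 1781.033 × 1.475 = 2627.0237 kcal/day.
Required daily deficit = 1 × 7700 ÷ 7 = 1100 kcal/day.
Target intake = 2627.0237 − 1100 = 1527.0237 kcal/day.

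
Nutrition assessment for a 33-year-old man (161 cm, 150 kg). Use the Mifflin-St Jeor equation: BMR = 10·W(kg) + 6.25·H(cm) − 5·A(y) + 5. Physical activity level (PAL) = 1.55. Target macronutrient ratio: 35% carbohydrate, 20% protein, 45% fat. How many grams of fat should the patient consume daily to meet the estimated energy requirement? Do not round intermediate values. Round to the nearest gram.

182 g/day

Mifflin-St Jeor (male): BMR = 10(150) + 6.25(161) − 5(33) + 5 = 1500 + 1006.25 − 165 + 5 = 2346.25 kcal/day.
TEE = 2346.25 × 1.55 = 3636.6875 kcal/day.
Fat energy = 45% × 3636.6875 = 1636.5094 kcal.
Fat = 1636.5094 ÷ 9 kcal/g = 181.8344 g.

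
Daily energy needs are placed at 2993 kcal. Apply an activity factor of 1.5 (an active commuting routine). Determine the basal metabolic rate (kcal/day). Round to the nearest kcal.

1995 kcal/day

BMR = TEE ÷ activity factor = 2993 ÷ 1.5 = 1995.3333 kcal/day.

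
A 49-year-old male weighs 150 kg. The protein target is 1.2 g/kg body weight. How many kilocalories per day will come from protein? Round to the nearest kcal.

Protein = 1.2 g/kg × 150 kg = 180 g/day.
Protein energy = 180 g × 4 kcal/g = 720 kcal/day.

720 kcal/day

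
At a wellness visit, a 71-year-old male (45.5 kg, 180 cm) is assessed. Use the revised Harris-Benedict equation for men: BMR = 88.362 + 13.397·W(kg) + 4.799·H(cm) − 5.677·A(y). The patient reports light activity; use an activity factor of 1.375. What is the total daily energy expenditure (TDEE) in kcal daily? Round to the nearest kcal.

1593 kcal daily

Harris-Benedict: BMR = 88.362 + 13.397(45.5) + 4.799(180) − 5.677(71) = 1158.6785 kcal/day.
TEE = BMR × activity factor = 1158.6785 × 1.375 = 1593.1829 kcal/day.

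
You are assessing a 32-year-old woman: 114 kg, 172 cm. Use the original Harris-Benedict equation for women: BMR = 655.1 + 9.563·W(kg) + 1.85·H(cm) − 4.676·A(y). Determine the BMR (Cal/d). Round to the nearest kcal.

1914 Cal/d

Harris-Benedict: BMR = 655.1 + 9.563(114) + 1.85(172) − 4.676(32) = 1913.85 kcal/day.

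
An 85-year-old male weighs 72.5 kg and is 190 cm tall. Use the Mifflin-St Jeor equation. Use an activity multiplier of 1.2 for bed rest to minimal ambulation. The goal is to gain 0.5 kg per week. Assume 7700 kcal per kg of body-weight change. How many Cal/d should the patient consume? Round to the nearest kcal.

Mifflin-St Jeor (male): BMR = 10(72.5) + 6.25(190) − 5(85) + 5 = 725 + 1187.5 − 425 + 5 = 1492.5 kcal/day.
TEE = 1492.5 × 1.2 = 1791 kcal/day.
Required daily surplus = 0.5 × 7700 ÷ 7 = 550 kcal/day.
Target intake = 1791 + 550 = 2341 kcal/day.

2341 Cal/d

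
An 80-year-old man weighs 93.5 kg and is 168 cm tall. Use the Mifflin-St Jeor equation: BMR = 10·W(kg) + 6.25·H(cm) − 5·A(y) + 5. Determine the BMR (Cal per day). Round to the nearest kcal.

1590 Cal per day

Mifflin-St Jeor (male): BMR = 10(93.5) + 6.25(168) − 5(80) + 5 = 935 + 1050 − 400 + 5 = 1590 kcal/day.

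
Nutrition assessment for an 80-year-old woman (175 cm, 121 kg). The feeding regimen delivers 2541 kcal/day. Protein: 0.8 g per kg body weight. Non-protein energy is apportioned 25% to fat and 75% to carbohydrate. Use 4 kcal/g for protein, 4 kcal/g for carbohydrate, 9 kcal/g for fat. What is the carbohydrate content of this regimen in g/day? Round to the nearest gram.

404 g/day

Protein = 0.8 × 121 = 96.8 g → 96.8 × 4 = 387.2 kcal.
Non-protein calories = 2541 − 387.2 = 2153.8 kcal.
Fat: 25% × 2153.8 = 538.45 kcal; carbohydrate: 1615.35 kcal.
Carbohydrate: 1615.35 kcal ÷ 4 kcal/g = 403.8375 g.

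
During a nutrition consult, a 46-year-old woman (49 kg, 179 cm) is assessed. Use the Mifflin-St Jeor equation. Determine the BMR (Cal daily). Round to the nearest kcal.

1218 Cal daily

Mifflin-St Jeor (female): BMR = 10(49) + 6.25(179) − 5(46) − 161 = 490 + 1118.75 − 230 − 161 = 1217.75 kcal/day.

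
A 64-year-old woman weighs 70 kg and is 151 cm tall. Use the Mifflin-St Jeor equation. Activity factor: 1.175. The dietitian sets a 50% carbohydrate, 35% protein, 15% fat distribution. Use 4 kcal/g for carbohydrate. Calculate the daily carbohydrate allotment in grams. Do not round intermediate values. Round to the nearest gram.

171 g/day

Mifflin-St Jeor (female): BMR = 10(70) + 6.25(151) − 5(64) − 161 = 700 + 943.75 − 320 − 161 = 1162.75 kcal/day.
TEE = 1162.75 × 1.175 = 1366.2313 kcal/day.
Carbohydrate energy = 50% × 1366.2313 = 683.1156 kcal.
Carbohydrate = 683.1156 ÷ 4 kcal/g = 170.7789 g.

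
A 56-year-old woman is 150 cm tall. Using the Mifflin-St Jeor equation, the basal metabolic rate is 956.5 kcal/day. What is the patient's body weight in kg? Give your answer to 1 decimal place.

956.5 = 10·W + 6.25(150) − 5(56) − 161
10·W = 956.5 − 496.5 = 460, so W = 46 kg.

46.0 kg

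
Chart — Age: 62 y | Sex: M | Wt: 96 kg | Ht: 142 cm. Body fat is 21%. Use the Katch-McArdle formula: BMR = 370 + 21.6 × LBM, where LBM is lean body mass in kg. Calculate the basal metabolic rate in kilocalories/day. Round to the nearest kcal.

2008 kilocalories/day

LBM = 96 × (1 − 0.21) = 75.84 kg. Katch-McArdle: BMR = 370 + 21.6 × 75.84 = 2008.144 kcal/day.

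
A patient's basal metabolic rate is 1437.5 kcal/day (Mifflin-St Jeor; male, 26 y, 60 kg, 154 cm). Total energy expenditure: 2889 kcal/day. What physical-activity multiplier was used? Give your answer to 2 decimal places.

2.01

Activity factor = TEE ÷ BMR = 2889 ÷ 1437.5 = 2.01.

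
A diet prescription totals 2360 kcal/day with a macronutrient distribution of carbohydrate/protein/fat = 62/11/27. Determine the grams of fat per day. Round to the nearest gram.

71 g/day

Fat energy = 27% × 2360 = 637.2 kcal.
At 9 kcal/g: 637.2 ÷ 9 = 70.8 g.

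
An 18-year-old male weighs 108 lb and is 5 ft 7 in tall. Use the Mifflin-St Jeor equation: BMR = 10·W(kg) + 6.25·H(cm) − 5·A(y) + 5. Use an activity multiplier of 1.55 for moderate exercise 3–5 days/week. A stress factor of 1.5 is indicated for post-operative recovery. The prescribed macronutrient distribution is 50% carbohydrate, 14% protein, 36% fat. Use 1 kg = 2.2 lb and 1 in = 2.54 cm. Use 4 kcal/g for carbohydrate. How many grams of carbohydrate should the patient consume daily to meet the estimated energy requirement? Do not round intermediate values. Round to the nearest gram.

Convert to metric: weight = 108 ÷ 2.2 = 49.0909 kg; height = (5×12 + 7) × 2.54 = 67 × 2.54 = 170.18 cm.
Mifflin-St Jeor (male): BMR = 10(49.0909) + 6.25(170.18) − 5(18) + 5 = 490.9091 + 1063.625 − 90 + 5 = 1469.5341 kcal/day.
TEE = 1469.5341 × 1.55 = 2277.7778 kcal/day.
With stress factor 1.5: 2277.7778 × 1.5 = 3416.6668 kcal/day.
Carbohydrate energy = 50% × 3416.6668 = 1708.3334 kcal.
Carbohydrate = 1708.3334 ÷ 4 kcal/g = 427.0833 g.

427 g/day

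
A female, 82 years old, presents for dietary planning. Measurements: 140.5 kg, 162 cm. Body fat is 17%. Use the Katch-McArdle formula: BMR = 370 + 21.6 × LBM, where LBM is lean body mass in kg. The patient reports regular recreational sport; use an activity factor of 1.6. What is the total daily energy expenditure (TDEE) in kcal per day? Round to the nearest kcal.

LBM = 140.5 × (1 − 0.17) = 116.615 kg. Katch-McArdle: BMR = 370 + 21.6 × 116.615 = 2888.884 kcal/day.
TEE = BMR × activity factor = 2888.884 × 1.6 = 4622.2144 kcal/day.

4622 kcal per day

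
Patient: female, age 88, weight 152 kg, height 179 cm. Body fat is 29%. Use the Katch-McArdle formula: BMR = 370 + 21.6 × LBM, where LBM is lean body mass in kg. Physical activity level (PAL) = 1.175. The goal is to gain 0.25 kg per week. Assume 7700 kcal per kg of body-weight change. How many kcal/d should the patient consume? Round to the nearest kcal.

3449 kcal/d

LBM = 152 × (1 − 0.29) = 107.92 kg. Katch-McArdle: BMR = 370 + 21.6 × 107.92 = 2701.072 kcal/day.
TEE = 2701.072 × 1.175 = 3173.7596 kcal/day.
Required daily surplus = 0.25 × 7700 ÷ 7 = 275 kcal/day.
Target intake = 3173.7596 + 275 = 3448.7596 kcal/day.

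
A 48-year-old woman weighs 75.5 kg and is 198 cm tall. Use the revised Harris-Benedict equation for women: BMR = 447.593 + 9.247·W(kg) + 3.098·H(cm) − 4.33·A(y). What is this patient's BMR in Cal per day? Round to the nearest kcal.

1551 Cal per day

Harris-Benedict: BMR = 447.593 + 9.247(75.5) + 3.098(198) − 4.33(48) = 1551.3055 kcal/day.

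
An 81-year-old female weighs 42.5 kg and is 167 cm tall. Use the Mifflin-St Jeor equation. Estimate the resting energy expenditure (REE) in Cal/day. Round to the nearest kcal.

903 Cal/day

Mifflin-St Jeor (female): BMR = 10(42.5) + 6.25(167) − 5(81) − 161 = 425 + 1043.75 − 405 − 161 = 902.75 kcal/day.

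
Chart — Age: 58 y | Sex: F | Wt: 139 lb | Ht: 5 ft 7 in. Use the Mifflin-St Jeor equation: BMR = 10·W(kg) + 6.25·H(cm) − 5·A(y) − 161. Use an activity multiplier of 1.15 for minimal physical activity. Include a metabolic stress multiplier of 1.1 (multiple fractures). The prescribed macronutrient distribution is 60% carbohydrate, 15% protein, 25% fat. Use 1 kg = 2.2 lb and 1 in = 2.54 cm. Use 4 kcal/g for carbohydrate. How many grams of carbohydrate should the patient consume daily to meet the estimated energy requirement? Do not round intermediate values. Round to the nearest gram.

236 g/day

Convert to metric: weight = 139 ÷ 2.2 = 63.1818 kg; height = (5×12 + 7) × 2.54 = 67 × 2.54 = 170.18 cm.
Mifflin-St Jeor (female): BMR = 10(63.1818) + 6.25(170.18) − 5(58) − 161 = 631.8182 + 1063.625 − 290 − 161 = 1244.4432 kcal/day.
TEE = 1244.4432 × 1.15 = 1431.1097 kcal/day.
With stress factor 1.1: 1431.1097 × 1.1 = 1574.2206 kcal/day.
Carbohydrate energy = 60% × 1574.2206 = 944.5324 kcal.
Carbohydrate = 944.5324 ÷ 4 kcal/g = 236.1331 g.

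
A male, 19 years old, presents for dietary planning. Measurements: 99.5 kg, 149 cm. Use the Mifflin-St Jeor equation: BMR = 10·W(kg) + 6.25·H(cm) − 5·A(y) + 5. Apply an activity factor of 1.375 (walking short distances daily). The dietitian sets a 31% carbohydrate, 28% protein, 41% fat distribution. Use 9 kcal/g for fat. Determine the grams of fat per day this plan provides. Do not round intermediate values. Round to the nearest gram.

Mifflin-St Jeor (male): BMR = 10(99.5) + 6.25(149) − 5(19) + 5 = 995 + 931.25 − 95 + 5 = 1836.25 kcal/day.
TEE = 1836.25 × 1.375 = 2524.8438 kcal/day.
Fat energy = 41% × 2524.8438 = 1035.1859 kcal.
Fat = 1035.1859 ÷ 9 kcal/g = 115.0207 g.

115 g/day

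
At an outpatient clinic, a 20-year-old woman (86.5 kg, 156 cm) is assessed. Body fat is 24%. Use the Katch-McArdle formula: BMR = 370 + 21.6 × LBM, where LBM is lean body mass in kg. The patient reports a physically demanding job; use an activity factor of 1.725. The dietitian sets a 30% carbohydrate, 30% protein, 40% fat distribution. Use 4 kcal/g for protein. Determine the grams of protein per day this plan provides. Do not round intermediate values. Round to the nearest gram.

LBM = 86.5 × (1 − 0.24) = 65.74 kg. Katch-McArdle: BMR = 370 + 21.6 × 65.74 = 1789.984 kcal/day.
TEE = 1789.984 × 1.725 = 3087.7224 kcal/day.
Protein energy = 30% × 3087.7224 = 926.3167 kcal.
Protein = 926.3167 ÷ 4 kcal/g = 231.5792 g.

232 g/day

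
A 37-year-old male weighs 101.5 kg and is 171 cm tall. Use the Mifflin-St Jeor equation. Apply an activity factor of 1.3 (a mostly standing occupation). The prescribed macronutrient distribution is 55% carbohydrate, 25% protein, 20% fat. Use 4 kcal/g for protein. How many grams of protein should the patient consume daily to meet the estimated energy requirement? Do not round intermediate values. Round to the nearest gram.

Mifflin-St Jeor (male): BMR = 10(101.5) + 6.25(171) − 5(37) + 5 = 1015 + 1068.75 − 185 + 5 = 1903.75 kcal/day.
TEE = 1903.75 × 1.3 = 2474.875 kcal/day.
Protein energy = 25% × 2474.875 = 618.7188 kcal.
Protein = 618.7188 ÷ 4 kcal/g = 154.6797 g.

155 g/day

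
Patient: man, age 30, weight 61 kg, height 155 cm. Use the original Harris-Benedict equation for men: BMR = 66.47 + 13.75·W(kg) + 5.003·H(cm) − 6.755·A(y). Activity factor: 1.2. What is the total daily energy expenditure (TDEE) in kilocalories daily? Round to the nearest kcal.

1774 kilocalories daily

Harris-Benedict: BMR = 66.47 + 13.75(61) + 5.003(155) − 6.755(30) = 1478.035 kcal/day.
TEE = BMR × activity factor = 1478.035 × 1.2 = 1773.642 kcal/day.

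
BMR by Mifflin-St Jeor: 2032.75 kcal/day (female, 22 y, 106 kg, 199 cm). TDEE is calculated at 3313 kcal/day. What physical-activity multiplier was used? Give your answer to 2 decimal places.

1.63

Activity factor = TEE ÷ BMR = 3313 ÷ 2032.75 = 1.63.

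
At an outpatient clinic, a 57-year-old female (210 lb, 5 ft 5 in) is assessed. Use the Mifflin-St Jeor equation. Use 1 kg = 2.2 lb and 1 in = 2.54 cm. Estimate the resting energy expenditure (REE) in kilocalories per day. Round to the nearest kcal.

1540 kilocalories per day

Convert to metric: weight = 210 ÷ 2.2 = 95.4545 kg; height = (5×12 + 5) × 2.54 = 65 × 2.54 = 165.1 cm.
Mifflin-St Jeor (female): BMR = 10(95.4545) + 6.25(165.1) − 5(57) − 161 = 954.5455 + 1031.875 − 285 − 161 = 1540.4205 kcal/day.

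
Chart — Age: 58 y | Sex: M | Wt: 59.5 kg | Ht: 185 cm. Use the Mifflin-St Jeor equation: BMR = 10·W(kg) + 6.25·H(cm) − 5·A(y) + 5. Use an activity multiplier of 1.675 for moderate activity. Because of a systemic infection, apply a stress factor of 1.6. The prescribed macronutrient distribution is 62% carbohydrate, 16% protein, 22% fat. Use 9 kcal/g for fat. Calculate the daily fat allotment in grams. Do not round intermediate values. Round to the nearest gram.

96 g/day

Mifflin-St Jeor (male): BMR = 10(59.5) + 6.25(185) − 5(58) + 5 = 595 + 1156.25 − 290 + 5 = 1466.25 kcal/day.
TEE = 1466.25 × 1.675 = 2455.9688 kcal/day.
With stress factor 1.6: 2455.9688 × 1.6 = 3929.55 kcal/day.
Fat energy = 22% × 3929.55 = 864.501 kcal.
Fat = 864.501 ÷ 9 kcal/g = 96.0557 g.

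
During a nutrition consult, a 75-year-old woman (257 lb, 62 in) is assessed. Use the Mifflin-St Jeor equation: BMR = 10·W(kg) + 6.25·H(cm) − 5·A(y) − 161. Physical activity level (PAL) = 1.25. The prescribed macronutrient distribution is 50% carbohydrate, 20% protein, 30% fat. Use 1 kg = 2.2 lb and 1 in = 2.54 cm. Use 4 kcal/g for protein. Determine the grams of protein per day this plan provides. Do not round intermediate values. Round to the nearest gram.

101 g/day

Convert to metric: weight = 257 ÷ 2.2 = 116.8182 kg; height = 62 × 2.54 = 157.48 cm.
Mifflin-St Jeor (female): BMR = 10(116.8182) + 6.25(157.48) − 5(75) − 161 = 1168.1818 + 984.25 − 375 − 161 = 1616.4318 kcal/day.
TEE = 1616.4318 × 1.25 = 2020.5398 kcal/day.
Protein energy = 20% × 2020.5398 = 404.108 kcal.
Protein = 404.108 ÷ 4 kcal/g = 101.027 g.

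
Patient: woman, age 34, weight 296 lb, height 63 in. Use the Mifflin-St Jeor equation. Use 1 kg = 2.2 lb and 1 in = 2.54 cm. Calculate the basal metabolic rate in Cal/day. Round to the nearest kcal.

Convert to metric: weight = 296 ÷ 2.2 = 134.5455 kg; height = 63 × 2.54 = 160.02 cm.
Mifflin-St Jeor (female): BMR = 10(134.5455) + 6.25(160.02) − 5(34) − 161 = 1345.4545 + 1000.125 − 170 − 161 = 2014.5795 kcal/day.

2015 Cal/day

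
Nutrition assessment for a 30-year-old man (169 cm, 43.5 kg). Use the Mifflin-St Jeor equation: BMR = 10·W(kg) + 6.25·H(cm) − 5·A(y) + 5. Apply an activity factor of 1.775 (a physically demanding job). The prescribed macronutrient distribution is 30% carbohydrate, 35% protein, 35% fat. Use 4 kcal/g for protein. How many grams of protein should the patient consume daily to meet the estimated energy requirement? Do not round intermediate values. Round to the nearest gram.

Mifflin-St Jeor (male): BMR = 10(43.5) + 6.25(169) − 5(30) + 5 = 435 + 1056.25 − 150 + 5 = 1346.25 kcal/day.
TEE = 1346.25 × 1.775 = 2389.5938 kcal/day.
Protein energy = 35% × 2389.5938 = 836.3578 kcal.
Protein = 836.3578 ÷ 4 kcal/g = 209.0895 g.

209 g/day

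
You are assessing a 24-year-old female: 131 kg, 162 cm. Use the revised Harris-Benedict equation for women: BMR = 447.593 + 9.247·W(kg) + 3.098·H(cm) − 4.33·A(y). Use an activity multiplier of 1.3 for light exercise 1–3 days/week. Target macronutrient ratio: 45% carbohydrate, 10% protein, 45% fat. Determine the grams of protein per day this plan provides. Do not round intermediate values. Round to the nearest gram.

67 g/day

Harris-Benedict: BMR = 447.593 + 9.247(131) + 3.098(162) − 4.33(24) = 2056.906 kcal/day.
TEE = 2056.906 × 1.3 = 2673.9778 kcal/day.
Protein energy = 10% × 2673.9778 = 267.3978 kcal.
Protein = 267.3978 ÷ 4 kcal/g = 66.8494 g.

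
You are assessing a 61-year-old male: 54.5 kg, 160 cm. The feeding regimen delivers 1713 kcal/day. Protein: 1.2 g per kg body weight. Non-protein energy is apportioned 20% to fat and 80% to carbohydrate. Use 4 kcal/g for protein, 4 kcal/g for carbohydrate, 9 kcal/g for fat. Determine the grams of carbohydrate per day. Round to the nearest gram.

Protein = 1.2 × 54.5 = 65.4 g → 65.4 × 4 = 261.6 kcal.
Non-protein calories = 1713 − 261.6 = 1451.4 kcal.
Fat: 20% × 1451.4 = 290.28 kcal; carbohydrate: 1161.12 kcal.
Carbohydrate: 1161.12 kcal ÷ 4 kcal/g = 290.28 g.

290 g/day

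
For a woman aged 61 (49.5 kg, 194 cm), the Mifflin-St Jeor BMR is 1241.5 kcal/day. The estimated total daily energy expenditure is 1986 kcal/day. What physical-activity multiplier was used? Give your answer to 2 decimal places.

Activity factor = TEE ÷ BMR = 1986 ÷ 1241.5 = 1.6.

1.60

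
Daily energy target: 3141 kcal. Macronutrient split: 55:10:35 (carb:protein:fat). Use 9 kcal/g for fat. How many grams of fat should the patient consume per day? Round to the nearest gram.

122 g/day

Fat energy = 35% × 3141 = 1099.35 kcal.
At 9 kcal/g: 1099.35 ÷ 9 = 122.15 g.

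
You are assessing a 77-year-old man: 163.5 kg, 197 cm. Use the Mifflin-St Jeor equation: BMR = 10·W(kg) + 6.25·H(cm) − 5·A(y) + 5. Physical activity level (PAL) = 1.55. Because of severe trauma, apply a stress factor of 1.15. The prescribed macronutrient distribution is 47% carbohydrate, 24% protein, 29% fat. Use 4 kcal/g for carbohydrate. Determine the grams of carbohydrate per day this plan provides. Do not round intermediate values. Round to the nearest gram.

Mifflin-St Jeor (male): BMR = 10(163.5) + 6.25(197) − 5(77) + 5 = 1635 + 1231.25 − 385 + 5 = 2486.25 kcal/day.
TEE = 2486.25 × 1.55 = 3853.6875 kcal/day.
With stress factor 1.15: 3853.6875 × 1.15 = 4431.7406 kcal/day.
Carbohydrate energy = 47% × 4431.7406 = 2082.9181 kcal.
Carbohydrate = 2082.9181 ÷ 4 kcal/g = 520.7295 g.

521 g/day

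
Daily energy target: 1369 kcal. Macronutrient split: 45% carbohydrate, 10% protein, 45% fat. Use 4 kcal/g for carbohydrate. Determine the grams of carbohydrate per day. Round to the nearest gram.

Carbohydrate energy = 45% × 1369 = 616.05 kcal.
At 4 kcal/g: 616.05 ÷ 4 = 154.0125 g.

154 g/day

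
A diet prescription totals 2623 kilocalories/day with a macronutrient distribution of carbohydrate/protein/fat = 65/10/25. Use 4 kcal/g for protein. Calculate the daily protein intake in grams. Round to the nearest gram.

Protein energy = 10% × 2623 = 262.3 kcal.
At 4 kcal/g: 262.3 ÷ 4 = 65.575 g.

66 g/day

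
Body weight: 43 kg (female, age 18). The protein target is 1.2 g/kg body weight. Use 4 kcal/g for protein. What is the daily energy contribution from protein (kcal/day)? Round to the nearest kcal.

Protein = 1.2 g/kg × 43 kg = 51.6 g/day.
Protein energy = 51.6 g × 4 kcal/g = 206.4 kcal/day.

206 kcal/day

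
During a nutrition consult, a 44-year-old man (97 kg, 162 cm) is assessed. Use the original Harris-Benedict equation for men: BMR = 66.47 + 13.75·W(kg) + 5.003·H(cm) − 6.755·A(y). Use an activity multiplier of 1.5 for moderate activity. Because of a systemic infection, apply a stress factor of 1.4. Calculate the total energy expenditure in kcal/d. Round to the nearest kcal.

Harris-Benedict: BMR = 66.47 + 13.75(97) + 5.003(162) − 6.755(44) = 1913.486 kcal/day.
TEE = BMR × activity factor = 1913.486 × 1.5 = 2870.229 kcal/day.
Apply stress factor: 2870.229 × 1.4 = 4018.3206 kcal/day.

4018 kcal/d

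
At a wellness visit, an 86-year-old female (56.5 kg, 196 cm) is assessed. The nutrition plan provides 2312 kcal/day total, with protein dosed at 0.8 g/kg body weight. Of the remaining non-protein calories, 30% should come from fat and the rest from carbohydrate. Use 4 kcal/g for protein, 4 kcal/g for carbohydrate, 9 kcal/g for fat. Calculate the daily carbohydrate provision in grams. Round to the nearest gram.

373 g/day

Protein = 0.8 × 56.5 = 45.2 g → 45.2 × 4 = 180.8 kcal.
Non-protein calories = 2312 − 180.8 = 2131.2 kcal.
Fat: 30% × 2131.2 = 639.36 kcal; carbohydrate: 1491.84 kcal.
Carbohydrate: 1491.84 kcal ÷ 4 kcal/g = 372.96 g.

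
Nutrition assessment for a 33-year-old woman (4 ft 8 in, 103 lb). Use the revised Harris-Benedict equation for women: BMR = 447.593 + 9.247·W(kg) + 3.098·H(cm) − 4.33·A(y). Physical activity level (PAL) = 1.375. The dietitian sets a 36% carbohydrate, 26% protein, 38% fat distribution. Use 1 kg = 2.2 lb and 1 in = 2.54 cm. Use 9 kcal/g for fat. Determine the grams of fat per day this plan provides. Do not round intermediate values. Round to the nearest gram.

Convert to metric: weight = 103 ÷ 2.2 = 46.8182 kg; height = (4×12 + 8) × 2.54 = 56 × 2.54 = 142.24 cm.
Harris-Benedict: BMR = 447.593 + 9.247(46.8182) + 3.098(142.24) − 4.33(33) = 1178.2902 kcal/day.
TEE = 1178.2902 × 1.375 = 1620.1491 kcal/day.
Fat energy = 38% × 1620.1491 = 615.6567 kcal.
Fat = 615.6567 ÷ 9 kcal/g = 68.4063 g.

68 g/day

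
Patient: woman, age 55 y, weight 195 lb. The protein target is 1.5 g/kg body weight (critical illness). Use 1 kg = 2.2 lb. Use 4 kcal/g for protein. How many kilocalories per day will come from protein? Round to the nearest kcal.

532 kcal/day

Weight in kg = 195 ÷ 2.2 = 88.6364 kg.
Protein = 1.5 g/kg × 88.6364 kg = 132.9545 g/day.
Protein energy = 132.9545 g × 4 kcal/g = 531.8182 kcal/day.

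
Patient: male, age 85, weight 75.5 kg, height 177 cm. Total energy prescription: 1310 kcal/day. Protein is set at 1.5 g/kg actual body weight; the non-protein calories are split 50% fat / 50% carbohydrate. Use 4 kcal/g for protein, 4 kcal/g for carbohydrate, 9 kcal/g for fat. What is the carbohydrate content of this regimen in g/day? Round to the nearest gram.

107 g/day

Protein = 1.5 × 75.5 = 113.25 g → 113.25 × 4 = 453 kcal.
Non-protein calories = 1310 − 453 = 857 kcal.
Fat: 50% × 857 = 428.5 kcal; carbohydrate: 428.5 kcal.
Carbohydrate: 428.5 kcal ÷ 4 kcal/g = 107.125 g.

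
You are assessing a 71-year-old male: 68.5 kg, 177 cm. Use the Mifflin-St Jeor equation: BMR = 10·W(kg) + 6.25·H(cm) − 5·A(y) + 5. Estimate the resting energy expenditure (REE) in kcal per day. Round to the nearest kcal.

1441 kcal per day

Mifflin-St Jeor (male): BMR = 10(68.5) + 6.25(177) − 5(71) + 5 = 685 + 1106.25 − 355 + 5 = 1441.25 kcal/day.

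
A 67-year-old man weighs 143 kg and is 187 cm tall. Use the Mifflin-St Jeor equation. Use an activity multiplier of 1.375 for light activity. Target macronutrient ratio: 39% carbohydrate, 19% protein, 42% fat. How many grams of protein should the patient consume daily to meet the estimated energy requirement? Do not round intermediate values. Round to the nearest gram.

148 g/day

Mifflin-St Jeor (male): BMR = 10(143) + 6.25(187) − 5(67) + 5 = 1430 + 1168.75 − 335 + 5 = 2268.75 kcal/day.
TEE = 2268.75 × 1.375 = 3119.5313 kcal/day.
Protein energy = 19% × 3119.5313 = 592.7109 kcal.
Protein = 592.7109 ÷ 4 kcal/g = 148.1777 g.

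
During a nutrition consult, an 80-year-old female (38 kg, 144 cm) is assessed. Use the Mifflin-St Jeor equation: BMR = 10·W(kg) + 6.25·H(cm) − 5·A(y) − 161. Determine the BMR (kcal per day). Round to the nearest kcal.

Mifflin-St Jeor (female): BMR = 10(38) + 6.25(144) − 5(80) − 161 = 380 + 900 − 400 − 161 = 719 kcal/day.

719 kcal per day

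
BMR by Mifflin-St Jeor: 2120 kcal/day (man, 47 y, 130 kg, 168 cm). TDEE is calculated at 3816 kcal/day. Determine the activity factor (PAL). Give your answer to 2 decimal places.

1.80

Activity factor = TEE ÷ BMR = 3816 ÷ 2120 = 1.8.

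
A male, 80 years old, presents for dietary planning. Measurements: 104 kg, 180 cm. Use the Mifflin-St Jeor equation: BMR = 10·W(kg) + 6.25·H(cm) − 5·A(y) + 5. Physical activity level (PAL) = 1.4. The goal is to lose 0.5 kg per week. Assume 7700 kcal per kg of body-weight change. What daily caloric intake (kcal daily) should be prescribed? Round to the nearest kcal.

Mifflin-St Jeor (male): BMR = 10(104) + 6.25(180) − 5(80) + 5 = 1040 + 1125 − 400 + 5 = 1770 kcal/day.
TEE = 1770 × 1.4 = 2478 kcal/day.
Required daily deficit = 0.5 × 7700 ÷ 7 = 550 kcal/day.
Target intake = 2478 − 550 = 1928 kcal/day.

1928 kcal daily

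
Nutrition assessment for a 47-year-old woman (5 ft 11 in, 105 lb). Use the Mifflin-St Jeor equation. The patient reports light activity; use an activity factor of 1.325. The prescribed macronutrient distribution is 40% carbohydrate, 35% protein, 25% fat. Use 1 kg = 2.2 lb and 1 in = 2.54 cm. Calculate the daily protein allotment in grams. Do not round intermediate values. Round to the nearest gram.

140 g/day

Convert to metric: weight = 105 ÷ 2.2 = 47.7273 kg; height = (5×12 + 11) × 2.54 = 71 × 2.54 = 180.34 cm.
Mifflin-St Jeor (female): BMR = 10(47.7273) + 6.25(180.34) − 5(47) − 161 = 477.2727 + 1127.125 − 235 − 161 = 1208.3977 kcal/day.
TEE = 1208.3977 × 1.325 = 1601.127 kcal/day.
Protein energy = 35% × 1601.127 = 560.3944 kcal.
Protein = 560.3944 ÷ 4 kcal/g = 140.0986 g.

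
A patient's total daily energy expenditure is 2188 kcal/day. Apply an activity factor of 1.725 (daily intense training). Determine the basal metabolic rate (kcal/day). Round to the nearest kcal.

BMR = TEE ÷ activity factor = 2188 ÷ 1.725 = 1268.4058 kcal/day.

1268 kcal/day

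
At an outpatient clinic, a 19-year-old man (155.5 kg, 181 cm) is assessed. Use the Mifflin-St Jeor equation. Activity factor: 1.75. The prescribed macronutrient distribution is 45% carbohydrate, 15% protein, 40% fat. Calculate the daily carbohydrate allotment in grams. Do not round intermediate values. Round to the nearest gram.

Mifflin-St Jeor (male): BMR = 10(155.5) + 6.25(181) − 5(19) + 5 = 1555 + 1131.25 − 95 + 5 = 2596.25 kcal/day.
TEE = 2596.25 × 1.75 = 4543.4375 kcal/day.
Carbohydrate energy = 45% × 4543.4375 = 2044.5469 kcal.
Carbohydrate = 2044.5469 ÷ 4 kcal/g = 511.1367 g.

511 g/day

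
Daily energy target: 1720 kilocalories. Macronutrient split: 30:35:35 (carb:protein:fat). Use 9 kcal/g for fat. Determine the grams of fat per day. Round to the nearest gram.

Fat energy = 35% × 1720 = 602 kcal.
At 9 kcal/g: 602 ÷ 9 = 66.8889 g.

67 g/day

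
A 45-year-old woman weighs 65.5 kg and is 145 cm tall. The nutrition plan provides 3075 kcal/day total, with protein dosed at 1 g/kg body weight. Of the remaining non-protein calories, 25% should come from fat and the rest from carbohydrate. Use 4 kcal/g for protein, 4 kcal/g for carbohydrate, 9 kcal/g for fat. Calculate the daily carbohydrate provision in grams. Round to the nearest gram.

Protein = 1 × 65.5 = 65.5 g → 65.5 × 4 = 262 kcal.
Non-protein calories = 3075 − 262 = 2813 kcal.
Fat: 25% × 2813 = 703.25 kcal; carbohydrate: 2109.75 kcal.
Carbohydrate: 2109.75 kcal ÷ 4 kcal/g = 527.4375 g.

527 g/day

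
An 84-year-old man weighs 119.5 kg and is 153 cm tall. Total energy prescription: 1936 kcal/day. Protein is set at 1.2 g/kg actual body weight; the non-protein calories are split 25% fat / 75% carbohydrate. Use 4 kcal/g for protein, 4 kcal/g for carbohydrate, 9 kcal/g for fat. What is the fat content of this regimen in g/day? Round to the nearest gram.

Protein = 1.2 × 119.5 = 143.4 g → 143.4 × 4 = 573.6 kcal.
Non-protein calories = 1936 − 573.6 = 1362.4 kcal.
Fat: 25% × 1362.4 = 340.6 kcal; carbohydrate: 1021.8 kcal.
Fat: 340.6 kcal ÷ 9 kcal/g = 37.8444 g.

38 g/day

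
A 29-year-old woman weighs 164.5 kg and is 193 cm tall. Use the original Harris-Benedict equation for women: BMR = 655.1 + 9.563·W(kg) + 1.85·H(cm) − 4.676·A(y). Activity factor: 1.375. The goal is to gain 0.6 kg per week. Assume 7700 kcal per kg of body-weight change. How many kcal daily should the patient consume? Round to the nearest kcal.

4028 kcal daily

Harris-Benedict: BMR = 655.1 + 9.563(164.5) + 1.85(193) − 4.676(29) = 2449.6595 kcal/day.
TEE = 2449.6595 × 1.375 = 3368.2818 kcal/day.
Required daily surplus = 0.6 × 7700 ÷ 7 = 660 kcal/day.
Target intake = 3368.2818 + 660 = 4028.2818 kcal/day.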